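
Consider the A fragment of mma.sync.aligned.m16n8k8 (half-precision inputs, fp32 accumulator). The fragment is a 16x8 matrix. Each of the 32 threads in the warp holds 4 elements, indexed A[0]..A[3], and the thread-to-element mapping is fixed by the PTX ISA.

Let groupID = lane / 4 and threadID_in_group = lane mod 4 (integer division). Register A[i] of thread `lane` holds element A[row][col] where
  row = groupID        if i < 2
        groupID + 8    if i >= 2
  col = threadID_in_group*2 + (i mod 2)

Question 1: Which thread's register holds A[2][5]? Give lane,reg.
r=2->g=2,rb=0  c=5->t=2,b0=1
L=2*4+2=10  i=0*2+1=1

10,1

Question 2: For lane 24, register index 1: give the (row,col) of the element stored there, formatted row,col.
lane 24: grp=6 (24/4), tig=0 (24%4)
i=1: r=6+0=6, c=0*2+1=1

6,1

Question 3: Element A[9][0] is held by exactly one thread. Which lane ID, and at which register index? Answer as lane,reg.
4,2

r=9->g=1,rb=1  c=0->t=0,b0=0
L=1*4+0=4  i=1*2+0=2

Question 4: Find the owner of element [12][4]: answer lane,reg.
r=12⇒gr=4,Rb=1  c=4⇒th=2,odd=0
L=4*4+2=18  i=1*2+0=2

18,2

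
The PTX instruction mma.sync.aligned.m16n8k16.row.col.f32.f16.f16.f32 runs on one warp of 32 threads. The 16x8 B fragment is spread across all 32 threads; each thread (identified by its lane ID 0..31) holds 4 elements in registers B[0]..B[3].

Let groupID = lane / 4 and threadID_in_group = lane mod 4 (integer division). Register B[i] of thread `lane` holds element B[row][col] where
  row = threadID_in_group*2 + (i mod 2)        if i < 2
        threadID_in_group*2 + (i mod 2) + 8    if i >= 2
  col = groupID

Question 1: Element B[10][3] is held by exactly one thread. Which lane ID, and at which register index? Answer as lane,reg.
13,2

c=3⇒gr=3  r=10⇒Rb=1,th=1,odd=0
L=3*4+1=13  i=1*2+0=2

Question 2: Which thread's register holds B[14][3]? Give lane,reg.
15,2

c:3=>grp=3  r:14=>rB=1,tig=3,lo=0
L=3*4+3=15  i=1*2+0=2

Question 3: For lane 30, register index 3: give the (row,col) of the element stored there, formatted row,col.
L=30->gid=30>>2=7, tid=30&3=2
[3]->row 2·2+1+8=13  col gid=7

13,7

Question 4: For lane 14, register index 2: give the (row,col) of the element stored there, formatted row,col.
lane 14->14/4=3, 14 mod 4=2
i=2  r:2·2+0+8->12  c:3

12,3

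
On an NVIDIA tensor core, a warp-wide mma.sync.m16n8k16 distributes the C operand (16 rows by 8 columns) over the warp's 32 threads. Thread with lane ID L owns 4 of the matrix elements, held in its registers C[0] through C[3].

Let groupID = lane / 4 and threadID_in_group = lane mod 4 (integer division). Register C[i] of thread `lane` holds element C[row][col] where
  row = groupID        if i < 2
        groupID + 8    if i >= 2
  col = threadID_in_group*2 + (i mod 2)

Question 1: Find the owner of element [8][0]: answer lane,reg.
r=8→G=0,rhi=1  c=0→T=0,p=0
L=0*4+0=0  i=1*2+0=2

0,2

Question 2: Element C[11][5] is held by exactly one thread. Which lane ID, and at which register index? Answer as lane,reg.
14,3

r=11->g=3,rb=1  c=5->t=2,b0=1
L=3*4+2=14  i=1*2+1=3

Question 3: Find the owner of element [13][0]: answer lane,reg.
r=13⇒gr=5,Rb=1  c=0⇒th=0,odd=0
L=5*4+0=20  i=1*2+0=2

20,2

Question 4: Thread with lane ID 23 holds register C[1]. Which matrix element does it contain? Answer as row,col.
5,7

lane 23: grp=5 (23/4), tig=3 (23%4)
i=1: r=5+0=5, c=3*2+1=7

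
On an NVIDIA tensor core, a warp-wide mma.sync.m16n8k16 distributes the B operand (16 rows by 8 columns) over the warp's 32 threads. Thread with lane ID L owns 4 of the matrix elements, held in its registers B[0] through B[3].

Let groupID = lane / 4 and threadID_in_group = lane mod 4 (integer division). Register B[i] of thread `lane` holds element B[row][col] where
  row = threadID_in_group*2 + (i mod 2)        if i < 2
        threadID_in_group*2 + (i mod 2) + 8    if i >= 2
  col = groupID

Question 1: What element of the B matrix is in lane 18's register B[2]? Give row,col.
L=18⇒gr=18>>2=4, th=18&3=2
[2]⇒row 2·2+0+8=12  col gr=4

12,4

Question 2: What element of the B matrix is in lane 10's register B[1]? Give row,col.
5,2

lane 10: grp=2 (10/4), tig=2 (10%4)
i=1: r=2*2+1+0=5, c=grp=2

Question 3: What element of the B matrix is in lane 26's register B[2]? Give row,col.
12,6

lane 26->26/4=6, 26 mod 4=2
i=2  r:2·2+0+8->12  c:6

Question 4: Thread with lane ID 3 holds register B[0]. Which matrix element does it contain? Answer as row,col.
lane 3→3/4=0, 3 mod 4=3
i=0  r:2·3+0+0→6  c:0

6,0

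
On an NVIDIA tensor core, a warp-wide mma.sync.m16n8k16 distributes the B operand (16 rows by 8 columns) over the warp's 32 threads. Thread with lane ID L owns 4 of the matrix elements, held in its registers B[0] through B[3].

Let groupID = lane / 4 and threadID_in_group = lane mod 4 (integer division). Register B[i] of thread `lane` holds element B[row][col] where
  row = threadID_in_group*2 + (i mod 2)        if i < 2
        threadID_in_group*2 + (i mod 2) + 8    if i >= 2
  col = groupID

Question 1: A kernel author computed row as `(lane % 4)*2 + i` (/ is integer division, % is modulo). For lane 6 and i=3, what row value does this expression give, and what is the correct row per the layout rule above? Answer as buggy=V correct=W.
`(lane % 4)*2 + i`[6,3]⇒7
lane 6: gr=1 (6/4), th=2 (6%4)
i=3: r=2*2+1+8=13, c=gr=1
row: 7 vs 13

buggy=7 correct=13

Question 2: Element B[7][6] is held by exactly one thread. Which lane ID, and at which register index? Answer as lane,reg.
c:6=>grp=6  r:7=>rB=0,tig=3,lo=1
L=6*4+3=27  i=0*2+1=1

27,1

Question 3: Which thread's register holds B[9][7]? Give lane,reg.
c=7⇒gr=7  r=9⇒Rb=1,th=0,odd=1
L=7*4+0=28  i=1*2+1=3

28,3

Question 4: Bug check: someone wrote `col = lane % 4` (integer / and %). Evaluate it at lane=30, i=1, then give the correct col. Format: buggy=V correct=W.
`lane % 4`[30,1]→2
L=30→G=30>>2=7, T=30&3=2
[1]→row 2·2+1+0=5  col G=7
col: 2 vs 7

buggy=2 correct=7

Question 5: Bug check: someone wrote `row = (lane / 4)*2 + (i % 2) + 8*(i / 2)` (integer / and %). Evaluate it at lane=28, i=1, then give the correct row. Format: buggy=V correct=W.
buggy=15 correct=1

`(lane / 4)*2 + (i % 2) + 8*(i / 2)`[28,1]→15
lane 28: G=7 (28/4), T=0 (28%4)
i=1: r=0*2+1+0=1, c=G=7
row: 15 vs 1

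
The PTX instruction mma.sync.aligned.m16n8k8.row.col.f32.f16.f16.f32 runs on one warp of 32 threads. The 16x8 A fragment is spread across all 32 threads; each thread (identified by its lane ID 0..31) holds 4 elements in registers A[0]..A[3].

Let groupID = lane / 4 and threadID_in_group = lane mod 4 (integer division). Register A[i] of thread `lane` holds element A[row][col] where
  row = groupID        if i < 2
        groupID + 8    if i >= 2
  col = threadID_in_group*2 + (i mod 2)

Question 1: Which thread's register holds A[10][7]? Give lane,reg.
11,3

r=10->g=2,rb=1  c=7->t=3,b0=1
L=2*4+3=11  i=1*2+1=3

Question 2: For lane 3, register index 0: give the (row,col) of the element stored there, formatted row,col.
0,6

L=3=>grp=3>>2=0, tig=3&3=3
[0]=>row 0+0=0  col 3·2+0=6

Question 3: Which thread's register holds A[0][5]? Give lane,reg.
r:0=>grp=0,rB=0  c:5=>tig=2,lo=1
L=0*4+2=2  i=0*2+1=1

2,1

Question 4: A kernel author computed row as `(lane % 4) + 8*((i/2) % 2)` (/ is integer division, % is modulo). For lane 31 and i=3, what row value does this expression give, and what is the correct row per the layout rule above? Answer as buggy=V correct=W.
`(lane % 4) + 8*((i/2) % 2)`[31,3]→11
lane 31: G=7 (31/4), T=3 (31%4)
i=3: r=7+8=15, c=3*2+1=7
row: 11 vs 15

buggy=11 correct=15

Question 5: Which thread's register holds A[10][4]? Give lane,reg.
r=10→G=2,rhi=1  c=4→T=2,p=0
L=2*4+2=10  i=1*2+0=2

10,2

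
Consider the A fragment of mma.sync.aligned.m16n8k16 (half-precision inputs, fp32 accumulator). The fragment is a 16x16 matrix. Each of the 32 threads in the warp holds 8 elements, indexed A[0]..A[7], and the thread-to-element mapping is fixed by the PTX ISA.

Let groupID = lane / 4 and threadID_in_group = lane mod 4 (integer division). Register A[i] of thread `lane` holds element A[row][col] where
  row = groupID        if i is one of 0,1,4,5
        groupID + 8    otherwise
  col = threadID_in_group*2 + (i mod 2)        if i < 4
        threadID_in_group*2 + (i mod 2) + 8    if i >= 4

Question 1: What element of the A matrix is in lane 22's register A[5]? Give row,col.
5,13

lane 22→22/4=5, 22 mod 4=2
i=5  r:5+0→5  c:2·2+1+8→13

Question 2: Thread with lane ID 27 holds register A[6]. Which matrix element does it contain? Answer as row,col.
27: g=6,t=3
[6] (6+8,3*2+0+8) = (14,14)

14,14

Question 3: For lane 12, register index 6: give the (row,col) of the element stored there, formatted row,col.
11,8

12: grp=3,tig=0
[6] (3+8,0*2+0+8) = (11,8)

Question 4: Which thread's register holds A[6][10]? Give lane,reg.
25,4

r=6→G=6,rhi=0  c=10→chi=1,T=1,p=0
L=6*4+1=25  i=1*4+0*2+0=4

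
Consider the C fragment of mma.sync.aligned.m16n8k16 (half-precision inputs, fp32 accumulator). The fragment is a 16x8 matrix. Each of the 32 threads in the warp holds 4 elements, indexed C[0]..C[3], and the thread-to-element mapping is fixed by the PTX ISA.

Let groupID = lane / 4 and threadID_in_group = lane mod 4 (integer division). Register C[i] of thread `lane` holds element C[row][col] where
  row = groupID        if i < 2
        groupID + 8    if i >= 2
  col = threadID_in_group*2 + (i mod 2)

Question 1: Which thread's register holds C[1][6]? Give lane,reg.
7,0

r:1=>grp=1,rB=0  c:6=>tig=3,lo=0
L=1*4+3=7  i=0*2+0=0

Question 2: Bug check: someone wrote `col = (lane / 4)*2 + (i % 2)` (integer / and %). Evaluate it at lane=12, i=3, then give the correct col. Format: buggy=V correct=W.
buggy=7 correct=1

`(lane / 4)*2 + (i % 2)`[12,3]->7
lane 12: g=3 (12/4), t=0 (12%4)
i=3: r=3+8=11, c=0*2+1=1
col: 7 vs 1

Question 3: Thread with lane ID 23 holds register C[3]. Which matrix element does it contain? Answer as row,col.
lane 23: g=5 (23/4), t=3 (23%4)
i=3: r=5+8=13, c=3*2+1=7

13,7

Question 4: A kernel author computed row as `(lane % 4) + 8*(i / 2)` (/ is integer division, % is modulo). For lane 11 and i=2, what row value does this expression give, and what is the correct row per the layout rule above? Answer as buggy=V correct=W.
`(lane % 4) + 8*(i / 2)`[11,2]->11
lane 11: g=2 (11/4), t=3 (11%4)
i=2: r=2+8=10, c=3*2+0=6
row: 11 vs 10

buggy=11 correct=10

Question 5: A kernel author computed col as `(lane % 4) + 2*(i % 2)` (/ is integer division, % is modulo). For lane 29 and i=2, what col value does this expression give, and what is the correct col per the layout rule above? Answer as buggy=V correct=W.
`(lane % 4) + 2*(i % 2)`[29,2]⇒1
L=29⇒gr=29>>2=7, th=29&3=1
[2]⇒row 7+8=15  col 1·2+0=2
col: 1 vs 2

buggy=1 correct=2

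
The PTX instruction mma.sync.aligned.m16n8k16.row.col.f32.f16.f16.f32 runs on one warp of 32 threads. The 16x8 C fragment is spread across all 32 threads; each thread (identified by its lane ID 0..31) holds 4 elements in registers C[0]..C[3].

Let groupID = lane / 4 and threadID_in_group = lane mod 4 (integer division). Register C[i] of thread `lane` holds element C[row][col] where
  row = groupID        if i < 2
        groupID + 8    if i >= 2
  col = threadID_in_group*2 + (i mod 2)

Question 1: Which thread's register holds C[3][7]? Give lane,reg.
r=3->g=3,rb=0  c=7->t=3,b0=1
L=3*4+3=15  i=0*2+1=1

15,1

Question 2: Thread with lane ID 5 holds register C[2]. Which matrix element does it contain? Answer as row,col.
5: g=1,t=1
[2] (1+8,1*2+0) = (9,2)

9,2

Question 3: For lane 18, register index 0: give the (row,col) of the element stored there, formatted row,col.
4,4

lane 18: gid=4 (18/4), tid=2 (18%4)
i=0: r=4+0=4, c=2*2+0=4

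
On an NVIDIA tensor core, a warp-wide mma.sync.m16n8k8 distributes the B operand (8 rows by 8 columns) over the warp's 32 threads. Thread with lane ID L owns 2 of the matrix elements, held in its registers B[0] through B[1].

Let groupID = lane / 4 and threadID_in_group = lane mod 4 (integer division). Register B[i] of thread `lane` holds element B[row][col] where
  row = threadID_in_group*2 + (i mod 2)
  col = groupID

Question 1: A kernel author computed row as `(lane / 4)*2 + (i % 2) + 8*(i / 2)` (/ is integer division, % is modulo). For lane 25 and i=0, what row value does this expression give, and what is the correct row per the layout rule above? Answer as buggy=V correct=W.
`(lane / 4)*2 + (i % 2) + 8*(i / 2)`[25,0]->12
lane 25: g=6 (25/4), t=1 (25%4)
i=0: r=1*2+0=2, c=g=6
row: 12 vs 2

buggy=12 correct=2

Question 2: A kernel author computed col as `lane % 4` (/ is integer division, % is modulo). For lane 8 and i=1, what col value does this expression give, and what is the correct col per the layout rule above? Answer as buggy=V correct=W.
`lane % 4`[8,1]->0
lane 8->8/4=2, 8 mod 4=0
i=1  r:2·0+1->1  c:2
col: 0 vs 2

buggy=0 correct=2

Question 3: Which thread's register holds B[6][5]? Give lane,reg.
c=5->g=5  r=6->t=3,b0=0
L=5*4+3=23  i=0=0

23,0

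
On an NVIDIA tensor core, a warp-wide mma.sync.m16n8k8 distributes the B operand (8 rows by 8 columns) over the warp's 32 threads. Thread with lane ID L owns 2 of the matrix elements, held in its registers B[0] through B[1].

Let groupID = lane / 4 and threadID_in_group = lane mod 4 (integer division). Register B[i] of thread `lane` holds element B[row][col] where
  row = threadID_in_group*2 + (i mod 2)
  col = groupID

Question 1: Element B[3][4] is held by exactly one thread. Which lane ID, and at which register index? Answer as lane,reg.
17,1

c=4⇒gr=4  r=3⇒th=1,odd=1
L=4*4+1=17  i=1=1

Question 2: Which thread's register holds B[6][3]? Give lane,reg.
c=3⇒gr=3  r=6⇒th=3,odd=0
L=3*4+3=15  i=0=0

15,0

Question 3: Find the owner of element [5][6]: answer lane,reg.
26,1

c:6=>grp=6  r:5=>tig=2,lo=1
L=6*4+2=26  i=1=1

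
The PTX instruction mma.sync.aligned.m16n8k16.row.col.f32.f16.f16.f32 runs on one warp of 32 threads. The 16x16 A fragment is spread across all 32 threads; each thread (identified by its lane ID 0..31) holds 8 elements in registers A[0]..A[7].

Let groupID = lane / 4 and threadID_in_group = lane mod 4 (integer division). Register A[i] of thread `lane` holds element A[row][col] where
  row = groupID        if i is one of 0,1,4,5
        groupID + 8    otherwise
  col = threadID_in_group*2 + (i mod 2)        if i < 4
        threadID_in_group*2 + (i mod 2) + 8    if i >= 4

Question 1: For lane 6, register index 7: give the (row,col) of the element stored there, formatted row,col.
9,13

6: gid=1,tid=2
[7] (1+8,2*2+1+8) = (9,13)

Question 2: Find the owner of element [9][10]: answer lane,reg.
r: 9->gid=1,r8=1  c: 10->c8=1,tid=1,i&1=0
L=1*4+1=5  i=1*4+1*2+0=6

5,6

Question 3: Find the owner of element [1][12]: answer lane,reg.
6,4

r=1⇒gr=1,Rb=0  c=12⇒Cb=1,th=2,odd=0
L=1*4+2=6  i=1*4+0*2+0=4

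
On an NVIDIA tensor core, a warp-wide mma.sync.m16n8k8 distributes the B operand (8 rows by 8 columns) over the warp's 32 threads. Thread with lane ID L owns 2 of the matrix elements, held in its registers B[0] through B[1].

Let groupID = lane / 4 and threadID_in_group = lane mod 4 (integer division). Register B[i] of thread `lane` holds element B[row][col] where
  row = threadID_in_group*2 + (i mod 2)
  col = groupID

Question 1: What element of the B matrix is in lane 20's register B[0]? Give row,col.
L=20=>grp=20>>2=5, tig=20&3=0
[0]=>row 0·2+0=0  col grp=5

0,5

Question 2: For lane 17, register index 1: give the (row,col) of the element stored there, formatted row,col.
3,4

lane 17: grp=4 (17/4), tig=1 (17%4)
i=1: r=1*2+1=3, c=grp=4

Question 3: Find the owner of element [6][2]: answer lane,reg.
c:2=>grp=2  r:6=>tig=3,lo=0
L=2*4+3=11  i=0=0

11,0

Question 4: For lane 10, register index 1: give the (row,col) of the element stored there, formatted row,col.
5,2

L=10⇒gr=10>>2=2, th=10&3=2
[1]⇒row 2·2+1=5  col gr=2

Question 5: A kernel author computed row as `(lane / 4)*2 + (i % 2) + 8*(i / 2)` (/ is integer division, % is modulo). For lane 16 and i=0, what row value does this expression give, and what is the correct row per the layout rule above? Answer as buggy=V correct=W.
buggy=8 correct=0

`(lane / 4)*2 + (i % 2) + 8*(i / 2)`[16,0]→8
L=16→G=16>>2=4, T=16&3=0
[0]→row 0·2+0=0  col G=4
row: 8 vs 0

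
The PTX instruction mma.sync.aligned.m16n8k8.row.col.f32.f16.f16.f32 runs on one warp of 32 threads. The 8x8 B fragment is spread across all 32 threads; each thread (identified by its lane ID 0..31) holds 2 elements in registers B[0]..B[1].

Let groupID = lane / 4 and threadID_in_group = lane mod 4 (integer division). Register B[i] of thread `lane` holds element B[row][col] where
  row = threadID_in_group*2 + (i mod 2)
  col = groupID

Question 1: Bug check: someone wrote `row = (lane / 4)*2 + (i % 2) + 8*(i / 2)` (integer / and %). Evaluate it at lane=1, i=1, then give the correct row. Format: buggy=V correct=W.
`(lane / 4)*2 + (i % 2) + 8*(i / 2)`[1,1]->1
L=1->gid=1>>2=0, tid=1&3=1
[1]->row 1·2+1=3  col gid=0
row: 1 vs 3

buggy=1 correct=3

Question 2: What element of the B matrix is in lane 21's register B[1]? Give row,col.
lane 21: gr=5 (21/4), th=1 (21%4)
i=1: r=1*2+1=3, c=gr=5

3,5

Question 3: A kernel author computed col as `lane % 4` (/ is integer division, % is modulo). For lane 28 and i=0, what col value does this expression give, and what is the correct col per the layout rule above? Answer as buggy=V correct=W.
`lane % 4`[28,0]->0
L=28->gid=28>>2=7, tid=28&3=0
[0]->row 0·2+0=0  col gid=7
col: 0 vs 7

buggy=0 correct=7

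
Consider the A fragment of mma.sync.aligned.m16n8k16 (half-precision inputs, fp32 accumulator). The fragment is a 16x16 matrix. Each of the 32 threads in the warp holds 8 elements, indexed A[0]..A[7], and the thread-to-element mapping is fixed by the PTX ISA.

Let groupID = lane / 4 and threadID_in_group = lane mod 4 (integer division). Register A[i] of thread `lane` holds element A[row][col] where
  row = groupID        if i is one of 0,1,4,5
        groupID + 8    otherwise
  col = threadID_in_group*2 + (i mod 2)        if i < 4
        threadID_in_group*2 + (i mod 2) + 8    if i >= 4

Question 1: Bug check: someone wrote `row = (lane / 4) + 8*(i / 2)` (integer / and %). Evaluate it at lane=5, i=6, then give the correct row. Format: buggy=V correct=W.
`(lane / 4) + 8*(i / 2)`[5,6]->25
L=5->gid=5>>2=1, tid=5&3=1
[6]->row 1+8=9  col 1·2+0+8=10
row: 25 vs 9

buggy=25 correct=9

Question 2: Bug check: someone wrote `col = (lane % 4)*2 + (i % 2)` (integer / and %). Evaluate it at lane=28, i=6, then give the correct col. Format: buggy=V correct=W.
buggy=0 correct=8

`(lane % 4)*2 + (i % 2)`[28,6]->0
28: g=7,t=0
[6] (7+8,0*2+0+8) = (15,8)
col: 0 vs 8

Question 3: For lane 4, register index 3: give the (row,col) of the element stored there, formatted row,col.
9,1

lane 4->4/4=1, 4 mod 4=0
i=3  r:1+8->9  c:2·0+1+0->1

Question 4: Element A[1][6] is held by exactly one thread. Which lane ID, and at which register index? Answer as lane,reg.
r=1→G=1,rhi=0  c=6→chi=0,T=3,p=0
L=1*4+3=7  i=0*4+0*2+0=0

7,0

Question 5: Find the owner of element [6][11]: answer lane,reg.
25,5

r=6->g=6,rb=0  c=11->cb=1,t=1,b0=1
L=6*4+1=25  i=1*4+0*2+1=5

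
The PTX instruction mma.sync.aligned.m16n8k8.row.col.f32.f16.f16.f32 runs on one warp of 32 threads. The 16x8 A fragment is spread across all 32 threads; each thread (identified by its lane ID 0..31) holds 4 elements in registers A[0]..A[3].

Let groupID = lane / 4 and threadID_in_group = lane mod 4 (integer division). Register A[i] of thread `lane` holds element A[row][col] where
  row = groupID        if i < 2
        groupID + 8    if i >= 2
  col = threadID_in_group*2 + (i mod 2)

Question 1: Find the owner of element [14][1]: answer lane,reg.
r=14→G=6,rhi=1  c=1→T=0,p=1
L=6*4+0=24  i=1*2+1=3

24,3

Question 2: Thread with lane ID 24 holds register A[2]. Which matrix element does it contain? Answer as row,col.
lane 24: gr=6 (24/4), th=0 (24%4)
i=2: r=6+8=14, c=0*2+0=0

14,0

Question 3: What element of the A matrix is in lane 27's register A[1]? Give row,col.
6,7

lane 27: G=6 (27/4), T=3 (27%4)
i=1: r=6+0=6, c=3*2+1=7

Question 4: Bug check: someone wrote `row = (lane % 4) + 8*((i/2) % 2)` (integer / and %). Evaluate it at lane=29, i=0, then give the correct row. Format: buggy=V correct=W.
`(lane % 4) + 8*((i/2) % 2)`[29,0]->1
lane 29: g=7 (29/4), t=1 (29%4)
i=0: r=7+0=7, c=1*2+0=2
row: 1 vs 7

buggy=1 correct=7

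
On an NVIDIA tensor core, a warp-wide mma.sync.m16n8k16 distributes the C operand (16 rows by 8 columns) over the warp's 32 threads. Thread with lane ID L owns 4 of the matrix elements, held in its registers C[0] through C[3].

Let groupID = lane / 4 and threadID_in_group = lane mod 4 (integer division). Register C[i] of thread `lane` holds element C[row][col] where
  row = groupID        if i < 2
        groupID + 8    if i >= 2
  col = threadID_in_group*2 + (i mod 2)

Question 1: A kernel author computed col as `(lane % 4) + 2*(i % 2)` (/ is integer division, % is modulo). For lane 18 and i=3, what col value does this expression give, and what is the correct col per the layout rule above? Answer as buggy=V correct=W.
buggy=4 correct=5

`(lane % 4) + 2*(i % 2)`[18,3]⇒4
L=18⇒gr=18>>2=4, th=18&3=2
[3]⇒row 4+8=12  col 2·2+1=5
col: 4 vs 5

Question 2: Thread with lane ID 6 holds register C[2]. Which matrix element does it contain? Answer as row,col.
L=6->g=6>>2=1, t=6&3=2
[2]->row 1+8=9  col 2·2+0=4

9,4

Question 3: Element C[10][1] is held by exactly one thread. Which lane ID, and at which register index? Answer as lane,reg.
r=10->g=2,rb=1  c=1->t=0,b0=1
L=2*4+0=8  i=1*2+1=3

8,3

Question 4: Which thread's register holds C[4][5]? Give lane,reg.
r=4⇒gr=4,Rb=0  c=5⇒th=2,odd=1
L=4*4+2=18  i=0*2+1=1

18,1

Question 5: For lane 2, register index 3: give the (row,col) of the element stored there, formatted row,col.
8,5

L=2=>grp=2>>2=0, tig=2&3=2
[3]=>row 0+8=8  col 2·2+1=5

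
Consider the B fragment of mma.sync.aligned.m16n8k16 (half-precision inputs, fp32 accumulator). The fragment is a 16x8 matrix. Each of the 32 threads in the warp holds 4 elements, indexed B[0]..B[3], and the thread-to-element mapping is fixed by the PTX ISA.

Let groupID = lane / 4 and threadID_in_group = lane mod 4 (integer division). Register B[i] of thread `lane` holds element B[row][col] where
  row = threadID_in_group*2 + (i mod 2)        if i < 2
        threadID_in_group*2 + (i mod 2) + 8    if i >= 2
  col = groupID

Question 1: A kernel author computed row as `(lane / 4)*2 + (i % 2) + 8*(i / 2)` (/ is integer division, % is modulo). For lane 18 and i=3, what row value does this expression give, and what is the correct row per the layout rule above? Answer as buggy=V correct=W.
buggy=17 correct=13

`(lane / 4)*2 + (i % 2) + 8*(i / 2)`[18,3]→17
18: G=4,T=2
[3] (2*2+1+8,4) = (13,4)
row: 17 vs 13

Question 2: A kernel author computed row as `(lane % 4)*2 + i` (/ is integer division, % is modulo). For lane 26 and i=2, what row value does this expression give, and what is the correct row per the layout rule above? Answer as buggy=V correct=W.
`(lane % 4)*2 + i`[26,2]⇒6
26: gr=6,th=2
[2] (2*2+0+8,6) = (12,6)
row: 6 vs 12

buggy=6 correct=12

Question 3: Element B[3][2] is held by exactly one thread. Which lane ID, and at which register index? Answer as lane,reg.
c:2=>grp=2  r:3=>rB=0,tig=1,lo=1
L=2*4+1=9  i=0*2+1=1

9,1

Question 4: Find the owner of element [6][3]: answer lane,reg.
c: 3->gid=3  r: 6->r8=0,tid=3,i&1=0
L=3*4+3=15  i=0*2+0=0

15,0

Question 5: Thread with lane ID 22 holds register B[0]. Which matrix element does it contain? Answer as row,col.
22: gid=5,tid=2
[0] (2*2+0+0,5) = (4,5)

4,5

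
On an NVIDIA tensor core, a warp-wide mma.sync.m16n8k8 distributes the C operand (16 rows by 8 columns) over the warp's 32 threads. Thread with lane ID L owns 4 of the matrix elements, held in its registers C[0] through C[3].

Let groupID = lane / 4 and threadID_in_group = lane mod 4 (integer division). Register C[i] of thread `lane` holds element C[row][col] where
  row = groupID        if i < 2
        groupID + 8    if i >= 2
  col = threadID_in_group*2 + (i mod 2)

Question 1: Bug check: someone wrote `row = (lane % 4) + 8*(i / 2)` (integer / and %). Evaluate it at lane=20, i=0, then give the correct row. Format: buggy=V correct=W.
buggy=0 correct=5

`(lane % 4) + 8*(i / 2)`[20,0]=>0
lane 20=>20/4=5, 20 mod 4=0
i=0  r:5+0=>5  c:2·0+0=>0
row: 0 vs 5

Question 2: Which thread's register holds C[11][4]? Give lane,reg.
r=11⇒gr=3,Rb=1  c=4⇒th=2,odd=0
L=3*4+2=14  i=1*2+0=2

14,2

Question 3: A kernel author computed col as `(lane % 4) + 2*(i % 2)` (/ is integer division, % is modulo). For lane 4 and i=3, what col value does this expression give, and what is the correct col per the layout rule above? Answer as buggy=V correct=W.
`(lane % 4) + 2*(i % 2)`[4,3]→2
lane 4→4/4=1, 4 mod 4=0
i=3  r:1+8→9  c:2·0+1→1
col: 2 vs 1

buggy=2 correct=1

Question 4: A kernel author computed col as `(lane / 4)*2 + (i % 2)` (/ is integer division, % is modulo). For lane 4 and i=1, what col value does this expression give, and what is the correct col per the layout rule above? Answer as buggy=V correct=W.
buggy=3 correct=1

`(lane / 4)*2 + (i % 2)`[4,1]⇒3
lane 4: gr=1 (4/4), th=0 (4%4)
i=1: r=1+0=1, c=0*2+1=1
col: 3 vs 1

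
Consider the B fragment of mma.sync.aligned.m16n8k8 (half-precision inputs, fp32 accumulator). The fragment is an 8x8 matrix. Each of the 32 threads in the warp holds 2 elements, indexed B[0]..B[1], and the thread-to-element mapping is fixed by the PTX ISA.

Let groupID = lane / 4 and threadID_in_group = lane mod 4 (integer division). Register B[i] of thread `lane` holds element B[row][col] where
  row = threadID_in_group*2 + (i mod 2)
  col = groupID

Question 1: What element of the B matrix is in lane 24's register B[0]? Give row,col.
lane 24: grp=6 (24/4), tig=0 (24%4)
i=0: r=0*2+0=0, c=grp=6

0,6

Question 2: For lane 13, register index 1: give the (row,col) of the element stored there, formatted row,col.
3,3

L=13->gid=13>>2=3, tid=13&3=1
[1]->row 1·2+1=3  col gid=3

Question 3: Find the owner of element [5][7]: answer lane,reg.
30,1

c:7=>grp=7  r:5=>tig=2,lo=1
L=7*4+2=30  i=1=1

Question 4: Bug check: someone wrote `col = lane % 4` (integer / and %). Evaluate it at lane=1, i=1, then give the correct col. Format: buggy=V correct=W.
`lane % 4`[1,1]->1
lane 1: g=0 (1/4), t=1 (1%4)
i=1: r=1*2+1=3, c=g=0
col: 1 vs 0

buggy=1 correct=0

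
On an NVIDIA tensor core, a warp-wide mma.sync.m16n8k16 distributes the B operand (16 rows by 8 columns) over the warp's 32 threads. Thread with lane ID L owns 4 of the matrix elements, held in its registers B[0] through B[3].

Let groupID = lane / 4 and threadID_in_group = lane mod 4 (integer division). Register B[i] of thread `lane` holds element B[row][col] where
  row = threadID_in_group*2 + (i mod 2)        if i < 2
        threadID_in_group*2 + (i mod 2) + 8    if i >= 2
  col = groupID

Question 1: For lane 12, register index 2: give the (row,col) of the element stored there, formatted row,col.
8,3

lane 12: gid=3 (12/4), tid=0 (12%4)
i=2: r=0*2+0+8=8, c=gid=3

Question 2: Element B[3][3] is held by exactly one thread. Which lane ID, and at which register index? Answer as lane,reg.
13,1

c: 3->gid=3  r: 3->r8=0,tid=1,i&1=1
L=3*4+1=13  i=0*2+1=1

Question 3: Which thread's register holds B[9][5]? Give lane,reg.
c=5->g=5  r=9->rb=1,t=0,b0=1
L=5*4+0=20  i=1*2+1=3

20,3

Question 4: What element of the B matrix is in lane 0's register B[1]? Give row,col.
1,0

L=0->g=0>>2=0, t=0&3=0
[1]->row 0·2+1+0=1  col g=0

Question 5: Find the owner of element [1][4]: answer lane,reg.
16,1

c: 4->gid=4  r: 1->r8=0,tid=0,i&1=1
L=4*4+0=16  i=0*2+1=1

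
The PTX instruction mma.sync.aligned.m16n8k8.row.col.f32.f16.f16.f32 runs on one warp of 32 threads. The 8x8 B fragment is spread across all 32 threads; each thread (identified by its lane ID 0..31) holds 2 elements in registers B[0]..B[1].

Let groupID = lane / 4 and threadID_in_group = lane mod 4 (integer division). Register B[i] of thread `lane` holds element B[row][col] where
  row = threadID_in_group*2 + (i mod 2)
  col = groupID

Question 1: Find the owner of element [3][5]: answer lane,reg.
c:5=>grp=5  r:3=>tig=1,lo=1
L=5*4+1=21  i=1=1

21,1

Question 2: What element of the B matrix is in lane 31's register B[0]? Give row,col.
31: grp=7,tig=3
[0] (3*2+0,7) = (6,7)

6,7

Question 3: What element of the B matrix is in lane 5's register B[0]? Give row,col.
2,1

L=5→G=5>>2=1, T=5&3=1
[0]→row 1·2+0=2  col G=1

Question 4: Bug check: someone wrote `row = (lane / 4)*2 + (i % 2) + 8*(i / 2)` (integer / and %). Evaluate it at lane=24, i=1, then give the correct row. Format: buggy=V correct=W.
`(lane / 4)*2 + (i % 2) + 8*(i / 2)`[24,1]->13
L=24->gid=24>>2=6, tid=24&3=0
[1]->row 0·2+1=1  col gid=6
row: 13 vs 1

buggy=13 correct=1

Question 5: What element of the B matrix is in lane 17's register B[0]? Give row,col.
2,4

17: gr=4,th=1
[0] (1*2+0,4) = (2,4)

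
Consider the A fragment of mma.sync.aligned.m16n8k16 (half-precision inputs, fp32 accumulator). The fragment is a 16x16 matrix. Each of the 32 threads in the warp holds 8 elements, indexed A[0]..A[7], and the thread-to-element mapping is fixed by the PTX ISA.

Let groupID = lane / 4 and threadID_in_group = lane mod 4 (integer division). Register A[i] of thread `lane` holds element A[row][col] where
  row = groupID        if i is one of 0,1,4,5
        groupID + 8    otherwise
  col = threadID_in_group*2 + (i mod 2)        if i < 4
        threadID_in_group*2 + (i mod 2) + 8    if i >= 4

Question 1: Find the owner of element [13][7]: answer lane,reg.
23,3

r:13=>grp=5,rB=1  c:7=>cB=0,tig=3,lo=1
L=5*4+3=23  i=0*4+1*2+1=3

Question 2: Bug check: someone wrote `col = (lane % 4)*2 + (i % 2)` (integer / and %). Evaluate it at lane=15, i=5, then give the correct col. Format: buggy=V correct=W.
`(lane % 4)*2 + (i % 2)`[15,5]⇒7
15: gr=3,th=3
[5] (3+0,3*2+1+8) = (3,15)
col: 7 vs 15

buggy=7 correct=15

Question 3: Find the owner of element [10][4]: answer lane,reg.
r=10->g=2,rb=1  c=4->cb=0,t=2,b0=0
L=2*4+2=10  i=0*4+1*2+0=2

10,2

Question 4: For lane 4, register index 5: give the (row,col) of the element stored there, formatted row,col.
4: G=1,T=0
[5] (1+0,0*2+1+8) = (1,9)

1,9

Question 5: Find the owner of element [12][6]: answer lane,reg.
19,2

r=12⇒gr=4,Rb=1  c=6⇒Cb=0,th=3,odd=0
L=4*4+3=19  i=0*4+1*2+0=2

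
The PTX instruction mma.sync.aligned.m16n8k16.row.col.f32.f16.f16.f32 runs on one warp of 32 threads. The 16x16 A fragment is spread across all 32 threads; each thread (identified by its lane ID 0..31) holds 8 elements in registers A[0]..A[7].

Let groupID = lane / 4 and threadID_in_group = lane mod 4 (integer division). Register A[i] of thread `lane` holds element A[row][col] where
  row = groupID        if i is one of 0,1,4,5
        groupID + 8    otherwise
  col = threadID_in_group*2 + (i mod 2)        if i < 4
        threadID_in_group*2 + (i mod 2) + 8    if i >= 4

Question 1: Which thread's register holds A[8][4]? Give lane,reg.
r: 8->gid=0,r8=1  c: 4->c8=0,tid=2,i&1=0
L=0*4+2=2  i=0*4+1*2+0=2

2,2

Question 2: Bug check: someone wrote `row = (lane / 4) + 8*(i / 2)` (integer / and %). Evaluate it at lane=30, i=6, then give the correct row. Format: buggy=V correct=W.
`(lane / 4) + 8*(i / 2)`[30,6]->31
lane 30: gid=7 (30/4), tid=2 (30%4)
i=6: r=7+8=15, c=2*2+0+8=12
row: 31 vs 15

buggy=31 correct=15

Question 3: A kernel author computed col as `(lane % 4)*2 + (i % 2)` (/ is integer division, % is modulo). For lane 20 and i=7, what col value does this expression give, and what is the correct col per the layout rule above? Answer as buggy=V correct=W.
`(lane % 4)*2 + (i % 2)`[20,7]⇒1
lane 20: gr=5 (20/4), th=0 (20%4)
i=7: r=5+8=13, c=0*2+1+8=9
col: 1 vs 9

buggy=1 correct=9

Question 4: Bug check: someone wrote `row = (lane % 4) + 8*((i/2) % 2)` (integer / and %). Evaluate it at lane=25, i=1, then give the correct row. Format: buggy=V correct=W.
`(lane % 4) + 8*((i/2) % 2)`[25,1]->1
lane 25: gid=6 (25/4), tid=1 (25%4)
i=1: r=6+0=6, c=1*2+1+0=3
row: 1 vs 6

buggy=1 correct=6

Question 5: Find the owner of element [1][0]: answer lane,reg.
4,0

r=1⇒gr=1,Rb=0  c=0⇒Cb=0,th=0,odd=0
L=1*4+0=4  i=0*4+0*2+0=0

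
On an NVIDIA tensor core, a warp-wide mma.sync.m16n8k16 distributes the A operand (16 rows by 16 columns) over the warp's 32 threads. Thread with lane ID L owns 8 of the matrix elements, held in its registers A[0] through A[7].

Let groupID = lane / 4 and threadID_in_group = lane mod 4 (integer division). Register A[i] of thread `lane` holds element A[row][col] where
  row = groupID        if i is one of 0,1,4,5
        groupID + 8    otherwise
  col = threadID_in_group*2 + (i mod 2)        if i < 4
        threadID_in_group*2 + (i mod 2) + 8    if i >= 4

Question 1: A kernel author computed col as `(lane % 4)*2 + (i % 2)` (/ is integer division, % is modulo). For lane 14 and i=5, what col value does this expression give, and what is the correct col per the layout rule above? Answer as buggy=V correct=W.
`(lane % 4)*2 + (i % 2)`[14,5]->5
lane 14->14/4=3, 14 mod 4=2
i=5  r:3+0->3  c:2·2+1+8->13
col: 5 vs 13

buggy=5 correct=13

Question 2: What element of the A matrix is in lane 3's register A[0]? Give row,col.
0,6

lane 3: G=0 (3/4), T=3 (3%4)
i=0: r=0+0=0, c=3*2+0+0=6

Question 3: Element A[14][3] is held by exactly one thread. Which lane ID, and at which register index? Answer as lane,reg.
25,3

r=14⇒gr=6,Rb=1  c=3⇒Cb=0,th=1,odd=1
L=6*4+1=25  i=0*4+1*2+1=3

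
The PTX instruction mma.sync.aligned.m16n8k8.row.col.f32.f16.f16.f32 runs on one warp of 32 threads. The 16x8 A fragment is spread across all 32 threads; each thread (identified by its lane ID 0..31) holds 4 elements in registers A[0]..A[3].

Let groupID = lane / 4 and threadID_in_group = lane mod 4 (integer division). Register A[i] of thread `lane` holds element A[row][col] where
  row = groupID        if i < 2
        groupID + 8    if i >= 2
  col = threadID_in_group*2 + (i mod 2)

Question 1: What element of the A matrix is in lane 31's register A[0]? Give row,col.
lane 31=>31/4=7, 31 mod 4=3
i=0  r:7+0=>7  c:2·3+0=>6

7,6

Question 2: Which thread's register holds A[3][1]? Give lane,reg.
12,1

r:3=>grp=3,rB=0  c:1=>tig=0,lo=1
L=3*4+0=12  i=0*2+1=1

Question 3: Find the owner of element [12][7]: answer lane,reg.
19,3

r=12→G=4,rhi=1  c=7→T=3,p=1
L=4*4+3=19  i=1*2+1=3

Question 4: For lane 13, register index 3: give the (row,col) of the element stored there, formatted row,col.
11,3

L=13=>grp=13>>2=3, tig=13&3=1
[3]=>row 3+8=11  col 1·2+1=3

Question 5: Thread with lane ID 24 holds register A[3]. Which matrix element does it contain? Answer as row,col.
14,1

L=24->gid=24>>2=6, tid=24&3=0
[3]->row 6+8=14  col 0·2+1=1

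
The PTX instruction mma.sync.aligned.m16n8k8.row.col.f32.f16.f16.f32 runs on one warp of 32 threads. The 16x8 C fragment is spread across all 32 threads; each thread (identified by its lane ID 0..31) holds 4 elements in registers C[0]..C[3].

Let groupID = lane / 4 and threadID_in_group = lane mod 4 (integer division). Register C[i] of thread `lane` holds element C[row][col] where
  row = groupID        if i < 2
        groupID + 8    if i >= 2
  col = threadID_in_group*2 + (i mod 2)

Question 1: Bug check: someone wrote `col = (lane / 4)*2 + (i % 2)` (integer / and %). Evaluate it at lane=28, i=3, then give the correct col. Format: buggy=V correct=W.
`(lane / 4)*2 + (i % 2)`[28,3]->15
lane 28: g=7 (28/4), t=0 (28%4)
i=3: r=7+8=15, c=0*2+1=1
col: 15 vs 1

buggy=15 correct=1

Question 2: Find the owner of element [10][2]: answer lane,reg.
9,2

r=10→G=2,rhi=1  c=2→T=1,p=0
L=2*4+1=9  i=1*2+0=2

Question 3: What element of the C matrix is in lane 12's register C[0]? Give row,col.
3,0

lane 12: gid=3 (12/4), tid=0 (12%4)
i=0: r=3+0=3, c=0*2+0=0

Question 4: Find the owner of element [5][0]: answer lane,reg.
20,0

r:5=>grp=5,rB=0  c:0=>tig=0,lo=0
L=5*4+0=20  i=0*2+0=0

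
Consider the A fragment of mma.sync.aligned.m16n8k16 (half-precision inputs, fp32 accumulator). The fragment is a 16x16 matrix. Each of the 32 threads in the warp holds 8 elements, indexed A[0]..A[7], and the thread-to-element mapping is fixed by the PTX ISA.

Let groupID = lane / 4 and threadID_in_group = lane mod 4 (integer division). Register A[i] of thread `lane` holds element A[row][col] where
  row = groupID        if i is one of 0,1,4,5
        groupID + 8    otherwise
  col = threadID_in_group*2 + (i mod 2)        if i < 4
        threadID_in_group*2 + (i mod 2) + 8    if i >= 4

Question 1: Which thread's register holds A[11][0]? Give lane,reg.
r=11⇒gr=3,Rb=1  c=0⇒Cb=0,th=0,odd=0
L=3*4+0=12  i=0*4+1*2+0=2

12,2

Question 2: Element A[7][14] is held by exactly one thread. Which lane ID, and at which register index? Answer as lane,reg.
r=7→G=7,rhi=0  c=14→chi=1,T=3,p=0
L=7*4+3=31  i=1*4+0*2+0=4

31,4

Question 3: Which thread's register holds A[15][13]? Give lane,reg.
30,7

r=15⇒gr=7,Rb=1  c=13⇒Cb=1,th=2,odd=1
L=7*4+2=30  i=1*4+1*2+1=7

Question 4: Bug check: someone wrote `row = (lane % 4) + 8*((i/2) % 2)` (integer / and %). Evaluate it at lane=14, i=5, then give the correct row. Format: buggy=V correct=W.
`(lane % 4) + 8*((i/2) % 2)`[14,5]=>2
L=14=>grp=14>>2=3, tig=14&3=2
[5]=>row 3+0=3  col 2·2+1+8=13
row: 2 vs 3

buggy=2 correct=3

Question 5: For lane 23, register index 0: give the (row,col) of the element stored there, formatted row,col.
23: gid=5,tid=3
[0] (5+0,3*2+0+0) = (5,6)

5,6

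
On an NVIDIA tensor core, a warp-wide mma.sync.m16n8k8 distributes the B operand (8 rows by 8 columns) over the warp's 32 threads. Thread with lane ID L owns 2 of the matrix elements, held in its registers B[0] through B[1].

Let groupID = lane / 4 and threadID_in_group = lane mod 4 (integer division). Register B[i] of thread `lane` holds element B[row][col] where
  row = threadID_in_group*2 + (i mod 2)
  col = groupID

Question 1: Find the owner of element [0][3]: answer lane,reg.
c: 3->gid=3  r: 0->tid=0,i&1=0
L=3*4+0=12  i=0=0

12,0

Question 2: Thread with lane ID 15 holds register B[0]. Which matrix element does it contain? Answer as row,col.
6,3

lane 15: g=3 (15/4), t=3 (15%4)
i=0: r=3*2+0=6, c=g=3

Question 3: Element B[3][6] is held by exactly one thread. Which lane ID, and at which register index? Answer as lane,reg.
c: 6->gid=6  r: 3->tid=1,i&1=1
L=6*4+1=25  i=1=1

25,1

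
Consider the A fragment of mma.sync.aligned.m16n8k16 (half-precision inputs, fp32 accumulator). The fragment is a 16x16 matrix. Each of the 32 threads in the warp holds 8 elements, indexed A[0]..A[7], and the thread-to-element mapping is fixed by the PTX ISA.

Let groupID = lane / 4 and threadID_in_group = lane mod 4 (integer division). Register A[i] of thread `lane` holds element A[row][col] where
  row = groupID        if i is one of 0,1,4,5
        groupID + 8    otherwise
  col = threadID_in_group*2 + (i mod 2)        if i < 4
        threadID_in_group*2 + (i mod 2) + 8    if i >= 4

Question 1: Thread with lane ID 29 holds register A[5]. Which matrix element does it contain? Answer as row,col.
7,11

29: g=7,t=1
[5] (7+0,1*2+1+8) = (7,11)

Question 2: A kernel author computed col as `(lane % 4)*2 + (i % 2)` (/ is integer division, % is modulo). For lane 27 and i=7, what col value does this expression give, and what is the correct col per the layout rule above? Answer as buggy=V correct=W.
buggy=7 correct=15

`(lane % 4)*2 + (i % 2)`[27,7]=>7
27: grp=6,tig=3
[7] (6+8,3*2+1+8) = (14,15)
col: 7 vs 15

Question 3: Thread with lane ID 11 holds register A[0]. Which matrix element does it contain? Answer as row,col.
lane 11=>11/4=2, 11 mod 4=3
i=0  r:2+0=>2  c:2·3+0+0=>6

2,6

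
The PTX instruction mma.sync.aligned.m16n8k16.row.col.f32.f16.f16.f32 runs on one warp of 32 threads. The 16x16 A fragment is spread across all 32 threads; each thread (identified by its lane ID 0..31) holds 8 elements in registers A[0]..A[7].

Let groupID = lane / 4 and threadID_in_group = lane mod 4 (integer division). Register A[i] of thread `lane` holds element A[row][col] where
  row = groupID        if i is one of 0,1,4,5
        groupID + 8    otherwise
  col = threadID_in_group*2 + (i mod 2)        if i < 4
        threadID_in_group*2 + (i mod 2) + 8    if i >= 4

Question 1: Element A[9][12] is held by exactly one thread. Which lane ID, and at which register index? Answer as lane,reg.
6,6

r=9→G=1,rhi=1  c=12→chi=1,T=2,p=0
L=1*4+2=6  i=1*4+1*2+0=6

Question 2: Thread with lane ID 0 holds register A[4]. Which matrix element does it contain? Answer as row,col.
0,8

L=0->g=0>>2=0, t=0&3=0
[4]->row 0+0=0  col 0·2+0+8=8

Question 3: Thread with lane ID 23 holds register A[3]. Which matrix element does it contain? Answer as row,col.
23: gid=5,tid=3
[3] (5+8,3*2+1+0) = (13,7)

13,7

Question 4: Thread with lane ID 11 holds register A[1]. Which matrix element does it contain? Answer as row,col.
11: gr=2,th=3
[1] (2+0,3*2+1+0) = (2,7)

2,7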